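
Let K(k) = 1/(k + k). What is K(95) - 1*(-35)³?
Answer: 8146251/190 ≈ 42875.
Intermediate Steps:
K(k) = 1/(2*k)
K(95) - 1*(-35)³ = (½)/95 - 1*(-35)³ = (½)*(1/95) - 1*(-42875) = 1/190 + 42875 = 8146251/190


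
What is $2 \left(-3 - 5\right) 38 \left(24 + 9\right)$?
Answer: $-20064$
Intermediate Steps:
$2 \left(-3 - 5\right) 38 \left(24 + 9\right) = 2 \left(-8\right) 38 \cdot 33 = \left(-16\right) 38 \cdot 33 = \left(-608\right) 33 = -20064$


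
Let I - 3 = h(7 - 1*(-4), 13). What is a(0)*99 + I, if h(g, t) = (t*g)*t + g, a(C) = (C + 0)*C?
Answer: 1873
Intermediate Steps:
a(C) = C**2 (a(C) = C*C = C**2)
h(g, t) = g + g*t**2 (h(g, t) = (g*t)*t + g = g*t**2 + g = g + g*t**2)
I = 1873 (I = 3 + (7 - 1*(-4))*(1 + 13**2) = 3 + (7 + 4)*(1 + 169) = 3 + 11*170 = 3 + 1870 = 1873)
a(0)*99 + I = 0**2*99 + 1873 = 0*99 + 1873 = 0 + 1873 = 1873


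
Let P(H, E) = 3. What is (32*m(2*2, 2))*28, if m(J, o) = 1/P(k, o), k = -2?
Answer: 896/3 ≈ 298.67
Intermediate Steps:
m(J, o) = ⅓ (m(J, o) = 1/3 = ⅓)
(32*m(2*2, 2))*28 = (32*(⅓))*28 = (32/3)*28 = 896/3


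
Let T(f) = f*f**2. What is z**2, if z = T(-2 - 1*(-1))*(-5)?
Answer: 25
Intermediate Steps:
T(f) = f**3
z = 5 (z = (-2 - 1*(-1))**3*(-5) = (-2 + 1)**3*(-5) = (-1)**3*(-5) = -1*(-5) = 5)
z**2 = 5**2 = 25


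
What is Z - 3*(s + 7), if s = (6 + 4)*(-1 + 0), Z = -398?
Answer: -389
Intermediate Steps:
s = -10 (s = 10*(-1) = -10)
Z - 3*(s + 7) = -398 - 3*(-10 + 7) = -398 - 3*(-3) = -398 - 1*(-9) = -398 + 9 = -389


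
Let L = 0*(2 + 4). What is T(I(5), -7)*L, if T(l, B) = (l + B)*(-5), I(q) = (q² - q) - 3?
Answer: 0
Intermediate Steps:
I(q) = -3 + q² - q
T(l, B) = -5*B - 5*l (T(l, B) = (B + l)*(-5) = -5*B - 5*l)
L = 0 (L = 0*6 = 0)
T(I(5), -7)*L = (-5*(-7) - 5*(-3 + 5² - 1*5))*0 = (35 - 5*(-3 + 25 - 5))*0 = (35 - 5*17)*0 = (35 - 85)*0 = -50*0 = 0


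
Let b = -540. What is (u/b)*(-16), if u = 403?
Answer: 1612/135 ≈ 11.941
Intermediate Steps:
(u/b)*(-16) = (403/(-540))*(-16) = (403*(-1/540))*(-16) = -403/540*(-16) = 1612/135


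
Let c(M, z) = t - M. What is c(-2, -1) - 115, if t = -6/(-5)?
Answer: -559/5 ≈ -111.80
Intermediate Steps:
t = 6/5 (t = -6*(-⅕) = 6/5 ≈ 1.2000)
c(M, z) = 6/5 - M
c(-2, -1) - 115 = (6/5 - 1*(-2)) - 115 = (6/5 + 2) - 115 = 16/5 - 115 = -559/5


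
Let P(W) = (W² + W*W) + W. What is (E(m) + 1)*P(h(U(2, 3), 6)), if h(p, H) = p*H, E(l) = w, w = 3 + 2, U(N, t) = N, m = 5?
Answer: 1800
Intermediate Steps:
w = 5
E(l) = 5
h(p, H) = H*p
P(W) = W + 2*W² (P(W) = (W² + W²) + W = 2*W² + W = W + 2*W²)
(E(m) + 1)*P(h(U(2, 3), 6)) = (5 + 1)*((6*2)*(1 + 2*(6*2))) = 6*(12*(1 + 2*12)) = 6*(12*(1 + 24)) = 6*(12*25) = 6*300 = 1800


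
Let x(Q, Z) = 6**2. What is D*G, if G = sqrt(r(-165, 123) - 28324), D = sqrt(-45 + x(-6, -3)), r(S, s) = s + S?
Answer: -3*sqrt(28366) ≈ -505.27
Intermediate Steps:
x(Q, Z) = 36
r(S, s) = S + s
D = 3*I (D = sqrt(-45 + 36) = sqrt(-9) = 3*I ≈ 3.0*I)
G = I*sqrt(28366) (G = sqrt((-165 + 123) - 28324) = sqrt(-42 - 28324) = sqrt(-28366) = I*sqrt(28366) ≈ 168.42*I)
D*G = (3*I)*(I*sqrt(28366)) = -3*sqrt(28366)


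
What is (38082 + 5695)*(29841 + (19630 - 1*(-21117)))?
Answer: 3090130876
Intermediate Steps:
(38082 + 5695)*(29841 + (19630 - 1*(-21117))) = 43777*(29841 + (19630 + 21117)) = 43777*(29841 + 40747) = 43777*70588 = 3090130876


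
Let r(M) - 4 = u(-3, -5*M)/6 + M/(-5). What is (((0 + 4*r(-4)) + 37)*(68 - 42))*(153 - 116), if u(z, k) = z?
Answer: 260702/5 ≈ 52140.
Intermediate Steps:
r(M) = 7/2 - M/5 (r(M) = 4 + (-3/6 + M/(-5)) = 4 + (-3*⅙ + M*(-⅕)) = 4 + (-½ - M/5) = 7/2 - M/5)
(((0 + 4*r(-4)) + 37)*(68 - 42))*(153 - 116) = (((0 + 4*(7/2 - ⅕*(-4))) + 37)*(68 - 42))*(153 - 116) = (((0 + 4*(7/2 + ⅘)) + 37)*26)*37 = (((0 + 4*(43/10)) + 37)*26)*37 = (((0 + 86/5) + 37)*26)*37 = ((86/5 + 37)*26)*37 = ((271/5)*26)*37 = (7046/5)*37 = 260702/5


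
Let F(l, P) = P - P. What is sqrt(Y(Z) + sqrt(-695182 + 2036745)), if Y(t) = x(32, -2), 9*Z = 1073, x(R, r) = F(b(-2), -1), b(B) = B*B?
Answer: 1341563**(1/4) ≈ 34.033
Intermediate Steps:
b(B) = B**2
F(l, P) = 0
x(R, r) = 0
Z = 1073/9 (Z = (1/9)*1073 = 1073/9 ≈ 119.22)
Y(t) = 0
sqrt(Y(Z) + sqrt(-695182 + 2036745)) = sqrt(0 + sqrt(-695182 + 2036745)) = sqrt(0 + sqrt(1341563)) = sqrt(sqrt(1341563)) = 1341563**(1/4)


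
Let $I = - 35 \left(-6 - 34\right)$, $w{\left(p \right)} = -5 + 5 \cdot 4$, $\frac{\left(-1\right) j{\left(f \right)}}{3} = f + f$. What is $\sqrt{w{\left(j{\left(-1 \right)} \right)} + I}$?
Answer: $\sqrt{1415} \approx 37.616$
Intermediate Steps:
$j{\left(f \right)} = - 6 f$ ($j{\left(f \right)} = - 3 \left(f + f\right) = - 3 \cdot 2 f = - 6 f$)
$w{\left(p \right)} = 15$ ($w{\left(p \right)} = -5 + 20 = 15$)
$I = 1400$ ($I = \left(-35\right) \left(-40\right) = 1400$)
$\sqrt{w{\left(j{\left(-1 \right)} \right)} + I} = \sqrt{15 + 1400} = \sqrt{1415}$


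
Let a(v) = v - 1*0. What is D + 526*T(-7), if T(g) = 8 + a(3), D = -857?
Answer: 4929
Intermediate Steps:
a(v) = v (a(v) = v + 0 = v)
T(g) = 11 (T(g) = 8 + 3 = 11)
D + 526*T(-7) = -857 + 526*11 = -857 + 5786 = 4929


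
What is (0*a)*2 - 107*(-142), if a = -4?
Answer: 15194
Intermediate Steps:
(0*a)*2 - 107*(-142) = (0*(-4))*2 - 107*(-142) = 0*2 + 15194 = 0 + 15194 = 15194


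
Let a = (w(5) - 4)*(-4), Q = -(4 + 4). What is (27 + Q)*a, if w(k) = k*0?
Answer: 304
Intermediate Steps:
w(k) = 0
Q = -8 (Q = -1*8 = -8)
a = 16 (a = (0 - 4)*(-4) = -4*(-4) = 16)
(27 + Q)*a = (27 - 8)*16 = 19*16 = 304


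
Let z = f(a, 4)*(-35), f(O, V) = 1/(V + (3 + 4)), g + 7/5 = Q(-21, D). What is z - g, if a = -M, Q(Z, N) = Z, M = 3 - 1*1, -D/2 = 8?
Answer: 1057/55 ≈ 19.218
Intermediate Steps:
D = -16 (D = -2*8 = -16)
M = 2 (M = 3 - 1 = 2)
a = -2 (a = -1*2 = -2)
g = -112/5 (g = -7/5 - 21 = -112/5 ≈ -22.400)
f(O, V) = 1/(7 + V) (f(O, V) = 1/(V + 7) = 1/(7 + V))
z = -35/11 (z = -35/(7 + 4) = -35/11 ≈ -3.1818)
z - g = -35/11 - 1*(-112/5) = -35/11 + 112/5 = 1057/55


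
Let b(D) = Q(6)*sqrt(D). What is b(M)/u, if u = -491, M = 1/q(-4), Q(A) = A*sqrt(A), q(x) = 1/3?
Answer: -18*sqrt(2)/491 ≈ -0.051845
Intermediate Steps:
q(x) = 1/3
Q(A) = A**(3/2)
M = 3 (M = 1/(1/3) = 3)
b(D) = 6*sqrt(6)*sqrt(D) (b(D) = 6**(3/2)*sqrt(D) = (6*sqrt(6))*sqrt(D) = 6*sqrt(6)*sqrt(D))
b(M)/u = (6*sqrt(6)*sqrt(3))/(-491) = (18*sqrt(2))*(-1/491) = -18*sqrt(2)/491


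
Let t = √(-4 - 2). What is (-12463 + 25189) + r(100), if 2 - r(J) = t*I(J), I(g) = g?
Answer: 12728 - 100*I*√6 ≈ 12728.0 - 244.95*I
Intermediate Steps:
t = I*√6 (t = √(-6) = I*√6 ≈ 2.4495*I)
r(J) = 2 - I*J*√6 (r(J) = 2 - I*√6*J = 2 - I*J*√6)
(-12463 + 25189) + r(100) = (-12463 + 25189) + (2 - 1*I*100*√6) = 12726 + (2 - 100*I*√6) = 12728 - 100*I*√6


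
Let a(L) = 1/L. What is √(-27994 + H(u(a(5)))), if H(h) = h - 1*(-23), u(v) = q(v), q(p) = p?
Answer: I*√699270/5 ≈ 167.24*I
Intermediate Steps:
u(v) = v
H(h) = 23 + h (H(h) = h + 23 = 23 + h)
√(-27994 + H(u(a(5)))) = √(-27994 + (23 + 1/5)) = √(-27994 + (23 + ⅕)) = √(-27994 + 116/5) = √(-139854/5) = I*√699270/5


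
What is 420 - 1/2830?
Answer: 1188599/2830 ≈ 420.00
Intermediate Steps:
420 - 1/2830 = 1188599/2830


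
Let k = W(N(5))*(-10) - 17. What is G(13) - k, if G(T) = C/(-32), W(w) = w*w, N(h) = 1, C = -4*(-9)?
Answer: 207/8 ≈ 25.875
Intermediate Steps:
C = 36
W(w) = w²
G(T) = -9/8 (G(T) = 36/(-32) = 36*(-1/32) = -9/8)
k = -27 (k = 1²*(-10) - 17 = 1*(-10) - 17 = -10 - 17 = -27)
G(13) - k = -9/8 - 1*(-27) = -9/8 + 27 = 207/8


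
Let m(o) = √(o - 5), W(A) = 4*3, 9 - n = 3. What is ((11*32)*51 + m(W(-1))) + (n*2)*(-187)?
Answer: 15708 + √7 ≈ 15711.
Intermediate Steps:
n = 6 (n = 9 - 1*3 = 9 - 3 = 6)
W(A) = 12
m(o) = √(-5 + o)
((11*32)*51 + m(W(-1))) + (n*2)*(-187) = ((11*32)*51 + √(-5 + 12)) + (6*2)*(-187) = (352*51 + √7) + 12*(-187) = (17952 + √7) - 2244 = 15708 + √7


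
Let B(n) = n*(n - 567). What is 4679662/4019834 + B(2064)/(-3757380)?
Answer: 16547285749/48410397035 ≈ 0.34181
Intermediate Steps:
B(n) = n*(-567 + n)
4679662/4019834 + B(2064)/(-3757380) = 4679662/4019834 + (2064*(-567 + 2064))/(-3757380) = 4679662*(1/4019834) + (2064*1497)*(-1/3757380) = 179987/154609 + 3089808*(-1/3757380) = 179987/154609 - 257484/313115 = 16547285749/48410397035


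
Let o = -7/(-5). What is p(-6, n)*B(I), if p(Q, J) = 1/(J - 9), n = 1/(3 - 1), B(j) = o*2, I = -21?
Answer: -28/85 ≈ -0.32941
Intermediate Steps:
o = 7/5 (o = -7*(-⅕) = 7/5 ≈ 1.4000)
B(j) = 14/5 (B(j) = (7/5)*2 = 14/5)
n = ½ (n = 1/2 = ½ ≈ 0.50000)
p(Q, J) = 1/(-9 + J)
p(-6, n)*B(I) = (14/5)/(-9 + ½) = (14/5)/(-17/2) = -2/17*14/5 = -28/85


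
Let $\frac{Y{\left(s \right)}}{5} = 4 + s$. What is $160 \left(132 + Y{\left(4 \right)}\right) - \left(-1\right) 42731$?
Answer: $70251$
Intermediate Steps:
$Y{\left(s \right)} = 20 + 5 s$ ($Y{\left(s \right)} = 5 \left(4 + s\right) = 20 + 5 s$)
$160 \left(132 + Y{\left(4 \right)}\right) - \left(-1\right) 42731 = 160 \left(132 + \left(20 + 5 \cdot 4\right)\right) - \left(-1\right) 42731 = 160 \left(132 + \left(20 + 20\right)\right) - -42731 = 160 \left(132 + 40\right) + 42731 = 160 \cdot 172 + 42731 = 27520 + 42731 = 70251$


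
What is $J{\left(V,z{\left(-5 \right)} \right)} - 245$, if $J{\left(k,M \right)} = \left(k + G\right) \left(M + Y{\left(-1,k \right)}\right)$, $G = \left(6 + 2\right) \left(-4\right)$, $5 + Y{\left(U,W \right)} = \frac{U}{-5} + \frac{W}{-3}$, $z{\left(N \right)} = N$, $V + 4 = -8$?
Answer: $\frac{51}{5} \approx 10.2$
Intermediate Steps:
$V = -12$ ($V = -4 - 8 = -12$)
$Y{\left(U,W \right)} = -5 - \frac{W}{3} - \frac{U}{5}$ ($Y{\left(U,W \right)} = -5 + \left(\frac{U}{-5} + \frac{W}{-3}\right) = -5 + \left(U \left(- \frac{1}{5}\right) + W \left(- \frac{1}{3}\right)\right) = -5 - \left(\frac{W}{3} + \frac{U}{5}\right) = -5 - \frac{W}{3} - \frac{U}{5}$)
$G = -32$ ($G = 8 \left(-4\right) = -32$)
$J{\left(k,M \right)} = \left(-32 + k\right) \left(- \frac{24}{5} + M - \frac{k}{3}\right)$ ($J{\left(k,M \right)} = \left(k - 32\right) \left(M - \left(\frac{24}{5} + \frac{k}{3}\right)\right) = \left(-32 + k\right) \left(M - \left(\frac{24}{5} + \frac{k}{3}\right)\right) = \left(-32 + k\right) \left(- \frac{24}{5} + M - \frac{k}{3}\right)$)
$J{\left(V,z{\left(-5 \right)} \right)} - 245 = \left(\frac{768}{5} - -160 - \frac{\left(-12\right)^{2}}{3} + \frac{88}{15} \left(-12\right) - -60\right) - 245 = \left(\frac{768}{5} + 160 - 48 - \frac{352}{5} + 60\right) - 245 = \frac{1276}{5} - 245 = \frac{51}{5}$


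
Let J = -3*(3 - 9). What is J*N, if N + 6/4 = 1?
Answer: -9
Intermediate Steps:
N = -½ (N = -3/2 + 1 = -½ ≈ -0.50000)
J = 18 (J = -3*(-6) = 18)
J*N = 18*(-½) = -9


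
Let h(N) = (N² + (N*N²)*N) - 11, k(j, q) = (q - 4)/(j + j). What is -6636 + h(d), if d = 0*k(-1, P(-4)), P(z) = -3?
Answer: -6647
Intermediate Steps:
k(j, q) = (-4 + q)/(2*j) (k(j, q) = (-4 + q)/((2*j)) = (-4 + q)*(1/(2*j)) = (-4 + q)/(2*j))
d = 0 (d = 0*((½)*(-4 - 3)/(-1)) = 0*((½)*(-1)*(-7)) = 0*(7/2) = 0)
h(N) = -11 + N² + N⁴ (h(N) = (N² + N³*N) - 11 = (N² + N⁴) - 11 = -11 + N² + N⁴)
-6636 + h(d) = -6636 + (-11 + 0² + 0⁴) = -6636 + (-11 + 0 + 0) = -6636 - 11 = -6647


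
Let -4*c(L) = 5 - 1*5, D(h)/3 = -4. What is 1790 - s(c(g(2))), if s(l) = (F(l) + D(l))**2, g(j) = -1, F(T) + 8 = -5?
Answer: 1165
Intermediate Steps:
F(T) = -13 (F(T) = -8 - 5 = -13)
D(h) = -12 (D(h) = 3*(-4) = -12)
c(L) = 0 (c(L) = -(5 - 1*5)/4 = -(5 - 5)/4 = -1/4*0 = 0)
s(l) = 625 (s(l) = (-13 - 12)**2 = (-25)**2 = 625)
1790 - s(c(g(2))) = 1790 - 1*625 = 1790 - 625 = 1165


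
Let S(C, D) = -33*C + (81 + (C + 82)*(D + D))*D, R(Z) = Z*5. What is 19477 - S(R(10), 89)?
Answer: -2077226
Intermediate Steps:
R(Z) = 5*Z
S(C, D) = -33*C + D*(81 + 2*D*(82 + C)) (S(C, D) = -33*C + (81 + (82 + C)*(2*D))*D = -33*C + (81 + 2*D*(82 + C))*D = -33*C + D*(81 + 2*D*(82 + C)))
19477 - S(R(10), 89) = 19477 - (-165*10 + 81*89 + 164*89**2 + 2*(5*10)*89**2) = 19477 - (-33*50 + 7209 + 164*7921 + 2*50*7921) = 19477 - (-1650 + 7209 + 1299044 + 792100) = 19477 - 1*2096703 = 19477 - 2096703 = -2077226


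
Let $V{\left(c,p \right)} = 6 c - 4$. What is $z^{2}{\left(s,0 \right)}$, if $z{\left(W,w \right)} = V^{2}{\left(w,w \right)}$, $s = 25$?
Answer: $256$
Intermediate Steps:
$V{\left(c,p \right)} = -4 + 6 c$
$z{\left(W,w \right)} = \left(-4 + 6 w\right)^{2}$
$z^{2}{\left(s,0 \right)} = \left(4 \left(-2 + 3 \cdot 0\right)^{2}\right)^{2} = \left(4 \left(-2 + 0\right)^{2}\right)^{2} = \left(4 \left(-2\right)^{2}\right)^{2} = \left(4 \cdot 4\right)^{2} = 16^{2} = 256$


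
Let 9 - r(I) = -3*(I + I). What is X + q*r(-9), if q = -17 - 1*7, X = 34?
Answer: 1114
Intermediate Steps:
r(I) = 9 + 6*I (r(I) = 9 - (-3)*(I + I) = 9 - (-3)*2*I = 9 - (-6)*I = 9 + 6*I)
q = -24 (q = -17 - 7 = -24)
X + q*r(-9) = 34 - 24*(9 + 6*(-9)) = 34 - 24*(9 - 54) = 34 - 24*(-45) = 34 + 1080 = 1114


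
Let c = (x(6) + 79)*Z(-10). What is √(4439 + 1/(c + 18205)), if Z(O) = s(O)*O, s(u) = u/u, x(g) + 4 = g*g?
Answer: 3*√144138783230/17095 ≈ 66.626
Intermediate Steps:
x(g) = -4 + g² (x(g) = -4 + g*g = -4 + g²)
s(u) = 1
Z(O) = O (Z(O) = 1*O = O)
c = -1110 (c = ((-4 + 6²) + 79)*(-10) = ((-4 + 36) + 79)*(-10) = (32 + 79)*(-10) = 111*(-10) = -1110)
√(4439 + 1/(c + 18205)) = √(4439 + 1/(-1110 + 18205)) = √(4439 + 1/17095) = √(75884706/17095) = 3*√144138783230/17095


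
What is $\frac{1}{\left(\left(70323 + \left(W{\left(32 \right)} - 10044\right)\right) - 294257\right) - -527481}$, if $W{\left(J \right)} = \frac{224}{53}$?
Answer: $\frac{53}{15555883} \approx 3.4071 \cdot 10^{-6}$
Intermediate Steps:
$W{\left(J \right)} = \frac{224}{53}$ ($W{\left(J \right)} = 224 \cdot \frac{1}{53} = \frac{224}{53}$)
$\frac{1}{\left(\left(70323 + \left(W{\left(32 \right)} - 10044\right)\right) - 294257\right) - -527481} = \frac{1}{\left(\left(70323 + \left(\frac{224}{53} - 10044\right)\right) - 294257\right) - -527481} = \frac{1}{\left(\left(70323 - \frac{532108}{53}\right) - 294257\right) + 527481} = \frac{1}{\left(\frac{3195011}{53} - 294257\right) + 527481} = \frac{1}{- \frac{12400610}{53} + 527481} = \frac{1}{\frac{15555883}{53}} = \frac{53}{15555883}$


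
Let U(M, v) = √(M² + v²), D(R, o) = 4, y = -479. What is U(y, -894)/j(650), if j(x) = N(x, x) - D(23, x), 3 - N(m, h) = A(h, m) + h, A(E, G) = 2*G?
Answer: -√1028677/1951 ≈ -0.51986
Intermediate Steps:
N(m, h) = 3 - h - 2*m (N(m, h) = 3 - (2*m + h) = 3 - (h + 2*m) = 3 + (-h - 2*m) = 3 - h - 2*m)
j(x) = -1 - 3*x (j(x) = (3 - x - 2*x) - 1*4 = (3 - 3*x) - 4 = -1 - 3*x)
U(y, -894)/j(650) = √((-479)² + (-894)²)/(-1 - 3*650) = √(229441 + 799236)/(-1 - 1950) = √1028677/(-1951) = √1028677*(-1/1951) = -√1028677/1951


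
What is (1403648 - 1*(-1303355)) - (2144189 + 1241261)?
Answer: -678447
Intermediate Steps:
(1403648 - 1*(-1303355)) - (2144189 + 1241261) = (1403648 + 1303355) - 1*3385450 = 2707003 - 3385450 = -678447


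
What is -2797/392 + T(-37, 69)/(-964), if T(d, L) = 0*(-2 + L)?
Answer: -2797/392 ≈ -7.1352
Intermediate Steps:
T(d, L) = 0
-2797/392 + T(-37, 69)/(-964) = -2797/392 + 0/(-964) = -2797*1/392 + 0*(-1/964) = -2797/392 + 0 = -2797/392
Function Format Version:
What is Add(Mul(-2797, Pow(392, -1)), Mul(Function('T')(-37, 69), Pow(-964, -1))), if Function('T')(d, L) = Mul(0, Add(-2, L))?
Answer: Rational(-2797, 392) ≈ -7.1352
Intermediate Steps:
Function('T')(d, L) = 0
Add(Mul(-2797, Pow(392, -1)), Mul(Function('T')(-37, 69), Pow(-964, -1))) = Add(Mul(-2797, Pow(392, -1)), Mul(0, Pow(-964, -1))) = Add(Mul(-2797, Rational(1, 392)), Mul(0, Rational(-1, 964))) = Add(Rational(-2797, 392), 0) = Rational(-2797, 392)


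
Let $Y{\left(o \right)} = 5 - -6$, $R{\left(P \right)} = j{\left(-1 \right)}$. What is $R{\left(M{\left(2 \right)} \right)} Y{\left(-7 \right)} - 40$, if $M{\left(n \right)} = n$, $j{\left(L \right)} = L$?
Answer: $-51$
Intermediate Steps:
$R{\left(P \right)} = -1$
$Y{\left(o \right)} = 11$ ($Y{\left(o \right)} = 5 + 6 = 11$)
$R{\left(M{\left(2 \right)} \right)} Y{\left(-7 \right)} - 40 = \left(-1\right) 11 - 40 = -11 - 40 = -51$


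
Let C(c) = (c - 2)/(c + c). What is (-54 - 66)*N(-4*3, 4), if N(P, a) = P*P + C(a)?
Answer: -17310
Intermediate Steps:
C(c) = (-2 + c)/(2*c) (C(c) = (-2 + c)/((2*c)) = (-2 + c)*(1/(2*c)) = (-2 + c)/(2*c))
N(P, a) = P**2 + (-2 + a)/(2*a) (N(P, a) = P*P + (-2 + a)/(2*a) = P**2 + (-2 + a)/(2*a))
(-54 - 66)*N(-4*3, 4) = (-54 - 66)*(1/2 + (-4*3)**2 - 1/4) = -120*(1/2 + (-12)**2 - 1*1/4) = -120*(1/2 + 144 - 1/4) = -120*577/4 = -17310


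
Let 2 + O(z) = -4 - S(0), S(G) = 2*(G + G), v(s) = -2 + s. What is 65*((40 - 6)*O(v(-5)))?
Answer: -13260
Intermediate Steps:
S(G) = 4*G (S(G) = 2*(2*G) = 4*G)
O(z) = -6 (O(z) = -2 + (-4 - 4*0) = -2 + (-4 - 1*0) = -2 + (-4 + 0) = -2 - 4 = -6)
65*((40 - 6)*O(v(-5))) = 65*((40 - 6)*(-6)) = 65*(34*(-6)) = 65*(-204) = -13260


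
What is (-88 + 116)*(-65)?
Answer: -1820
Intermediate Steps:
(-88 + 116)*(-65) = 28*(-65) = -1820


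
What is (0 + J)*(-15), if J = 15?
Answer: -225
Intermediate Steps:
(0 + J)*(-15) = (0 + 15)*(-15) = 15*(-15) = -225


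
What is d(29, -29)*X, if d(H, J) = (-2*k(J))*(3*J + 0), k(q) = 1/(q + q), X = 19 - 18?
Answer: -3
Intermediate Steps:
X = 1
k(q) = 1/(2*q)
d(H, J) = -3 (d(H, J) = (-1/J)*(3*J + 0) = (-1/J)*(3*J) = -3)
d(29, -29)*X = -3*1 = -3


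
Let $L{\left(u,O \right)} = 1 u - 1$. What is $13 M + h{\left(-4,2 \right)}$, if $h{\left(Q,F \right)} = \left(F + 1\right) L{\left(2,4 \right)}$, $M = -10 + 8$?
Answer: $-23$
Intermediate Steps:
$L{\left(u,O \right)} = -1 + u$ ($L{\left(u,O \right)} = u - 1 = -1 + u$)
$M = -2$
$h{\left(Q,F \right)} = 1 + F$ ($h{\left(Q,F \right)} = \left(F + 1\right) \left(-1 + 2\right) = \left(1 + F\right) 1 = 1 + F$)
$13 M + h{\left(-4,2 \right)} = 13 \left(-2\right) + \left(1 + 2\right) = -26 + 3 = -23$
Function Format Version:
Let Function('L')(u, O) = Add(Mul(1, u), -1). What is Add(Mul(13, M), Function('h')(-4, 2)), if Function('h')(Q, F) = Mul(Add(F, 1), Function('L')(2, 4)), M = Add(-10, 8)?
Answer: -23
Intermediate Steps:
Function('L')(u, O) = Add(-1, u) (Function('L')(u, O) = Add(u, -1) = Add(-1, u))
M = -2
Function('h')(Q, F) = Add(1, F) (Function('h')(Q, F) = Mul(Add(F, 1), Add(-1, 2)) = Mul(Add(1, F), 1) = Add(1, F))
Add(Mul(13, M), Function('h')(-4, 2)) = Add(Mul(13, -2), Add(1, 2)) = Add(-26, 3) = -23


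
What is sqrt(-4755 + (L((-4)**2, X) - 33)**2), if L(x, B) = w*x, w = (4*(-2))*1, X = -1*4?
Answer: sqrt(21166) ≈ 145.49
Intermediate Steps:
X = -4
w = -8 (w = -8*1 = -8)
L(x, B) = -8*x
sqrt(-4755 + (L((-4)**2, X) - 33)**2) = sqrt(-4755 + (-8*(-4)**2 - 33)**2) = sqrt(-4755 + (-8*16 - 33)**2) = sqrt(-4755 + (-128 - 33)**2) = sqrt(-4755 + (-161)**2) = sqrt(-4755 + 25921) = sqrt(21166)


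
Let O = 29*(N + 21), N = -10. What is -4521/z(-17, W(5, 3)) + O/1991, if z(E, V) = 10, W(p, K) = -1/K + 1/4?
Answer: -818011/1810 ≈ -451.94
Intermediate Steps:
W(p, K) = ¼ - 1/K (W(p, K) = -1/K + 1*(¼) = -1/K + ¼ = ¼ - 1/K)
O = 319 (O = 29*(-10 + 21) = 29*11 = 319)
-4521/z(-17, W(5, 3)) + O/1991 = -4521/10 + 319/1991 = -4521*⅒ + 319*(1/1991) = -4521/10 + 29/181 = -818011/1810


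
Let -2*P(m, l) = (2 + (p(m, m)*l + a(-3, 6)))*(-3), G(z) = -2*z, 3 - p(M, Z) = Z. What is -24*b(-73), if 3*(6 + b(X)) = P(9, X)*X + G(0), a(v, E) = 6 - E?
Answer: 385584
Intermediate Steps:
p(M, Z) = 3 - Z
P(m, l) = 3 + 3*l*(3 - m)/2 (P(m, l) = -(2 + ((3 - m)*l + (6 - 1*6)))*(-3)/2 = -(2 + (l*(3 - m) + (6 - 6)))*(-3)/2 = -(2 + (l*(3 - m) + 0))*(-3)/2 = -(2 + l*(3 - m))*(-3)/2 = -(-6 - 3*l*(3 - m))/2 = 3 + 3*l*(3 - m)/2)
b(X) = -6 + X*(3 - 9*X)/3 (b(X) = -6 + ((3 - 3*X*(-3 + 9)/2)*X - 2*0)/3 = -6 + ((3 - 3/2*X*6)*X + 0)/3 = -6 + ((3 - 9*X)*X + 0)/3 = -6 + (X*(3 - 9*X) + 0)/3 = -6 + (X*(3 - 9*X))/3 = -6 + X*(3 - 9*X)/3)
-24*b(-73) = -24*(-6 - 73 - 3*(-73)²) = -24*(-6 - 73 - 3*5329) = -24*(-6 - 73 - 15987) = -24*(-16066) = 385584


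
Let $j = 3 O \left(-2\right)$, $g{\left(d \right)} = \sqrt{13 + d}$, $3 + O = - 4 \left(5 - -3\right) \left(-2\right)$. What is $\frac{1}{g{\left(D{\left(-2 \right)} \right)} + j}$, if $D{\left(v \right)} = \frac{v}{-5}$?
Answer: $- \frac{1830}{669713} - \frac{\sqrt{335}}{669713} \approx -0.0027598$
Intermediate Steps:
$O = 61$ ($O = -3 + - 4 \left(5 - -3\right) \left(-2\right) = -3 + - 4 \left(5 + 3\right) \left(-2\right) = -3 + \left(-4\right) 8 \left(-2\right) = -3 - -64 = -3 + 64 = 61$)
$D{\left(v \right)} = - \frac{v}{5}$ ($D{\left(v \right)} = v \left(- \frac{1}{5}\right) = - \frac{v}{5}$)
$j = -366$ ($j = 3 \cdot 61 \left(-2\right) = 183 \left(-2\right) = -366$)
$\frac{1}{g{\left(D{\left(-2 \right)} \right)} + j} = \frac{1}{\sqrt{13 - - \frac{2}{5}} - 366} = \frac{1}{\sqrt{13 + \frac{2}{5}} - 366} = \frac{1}{\sqrt{\frac{67}{5}} - 366} = \frac{1}{\frac{\sqrt{335}}{5} - 366} = \frac{1}{-366 + \frac{\sqrt{335}}{5}}$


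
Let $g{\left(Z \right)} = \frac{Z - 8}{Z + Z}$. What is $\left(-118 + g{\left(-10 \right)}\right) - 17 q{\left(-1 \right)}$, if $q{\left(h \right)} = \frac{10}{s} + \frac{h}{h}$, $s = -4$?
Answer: $- \frac{458}{5} \approx -91.6$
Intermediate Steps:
$g{\left(Z \right)} = \frac{-8 + Z}{2 Z}$
$q{\left(h \right)} = - \frac{3}{2}$ ($q{\left(h \right)} = \frac{10}{-4} + \frac{h}{h} = 10 \left(- \frac{1}{4}\right) + 1 = - \frac{5}{2} + 1 = - \frac{3}{2}$)
$\left(-118 + g{\left(-10 \right)}\right) - 17 q{\left(-1 \right)} = \left(-118 + \frac{-8 - 10}{2 \left(-10\right)}\right) - - \frac{51}{2} = \left(-118 + \frac{1}{2} \left(- \frac{1}{10}\right) \left(-18\right)\right) + \frac{51}{2} = \left(-118 + \frac{9}{10}\right) + \frac{51}{2} = - \frac{1171}{10} + \frac{51}{2} = - \frac{458}{5}$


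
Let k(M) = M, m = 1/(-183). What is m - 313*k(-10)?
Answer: 572789/183 ≈ 3130.0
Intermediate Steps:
m = -1/183 ≈ -0.0054645
m - 313*k(-10) = -1/183 - 313*(-10) = -1/183 + 3130 = 572789/183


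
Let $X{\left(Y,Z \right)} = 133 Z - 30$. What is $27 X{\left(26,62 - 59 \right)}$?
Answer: $9963$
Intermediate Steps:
$X{\left(Y,Z \right)} = -30 + 133 Z$
$27 X{\left(26,62 - 59 \right)} = 27 \left(-30 + 133 \left(62 - 59\right)\right) = 27 \left(-30 + 133 \cdot 3\right) = 27 \left(-30 + 399\right) = 27 \cdot 369 = 9963$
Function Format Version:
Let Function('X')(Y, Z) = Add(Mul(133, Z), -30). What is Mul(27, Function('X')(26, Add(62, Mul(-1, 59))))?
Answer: 9963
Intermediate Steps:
Function('X')(Y, Z) = Add(-30, Mul(133, Z))
Mul(27, Function('X')(26, Add(62, Mul(-1, 59)))) = Mul(27, Add(-30, Mul(133, Add(62, Mul(-1, 59))))) = Mul(27, Add(-30, Mul(133, Add(62, -59)))) = Mul(27, Add(-30, Mul(133, 3))) = Mul(27, Add(-30, 399)) = Mul(27, 369) = 9963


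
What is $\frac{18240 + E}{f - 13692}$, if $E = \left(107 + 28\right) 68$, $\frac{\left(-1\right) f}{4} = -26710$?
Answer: $\frac{6855}{23287} \approx 0.29437$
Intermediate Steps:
$f = 106840$ ($f = \left(-4\right) \left(-26710\right) = 106840$)
$E = 9180$ ($E = 135 \cdot 68 = 9180$)
$\frac{18240 + E}{f - 13692} = \frac{18240 + 9180}{106840 - 13692} = \frac{27420}{93148} = 27420 \cdot \frac{1}{93148} = \frac{6855}{23287}$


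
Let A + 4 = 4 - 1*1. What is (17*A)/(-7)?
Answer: 17/7 ≈ 2.4286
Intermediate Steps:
A = -1 (A = -4 + (4 - 1*1) = -4 + (4 - 1) = -4 + 3 = -1)
(17*A)/(-7) = (17*(-1))/(-7) = -17*(-⅐) = 17/7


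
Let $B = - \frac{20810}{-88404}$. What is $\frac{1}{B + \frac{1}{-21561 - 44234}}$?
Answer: $\frac{2908270590}{684552773} \approx 4.2484$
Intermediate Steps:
$B = \frac{10405}{44202}$ ($B = \left(-20810\right) \left(- \frac{1}{88404}\right) = \frac{10405}{44202} \approx 0.2354$)
$\frac{1}{B + \frac{1}{-21561 - 44234}} = \frac{1}{\frac{10405}{44202} + \frac{1}{-21561 - 44234}} = \frac{1}{\frac{10405}{44202} + \frac{1}{-65795}} = \frac{1}{\frac{10405}{44202} - \frac{1}{65795}} = \frac{1}{\frac{684552773}{2908270590}} = \frac{2908270590}{684552773}$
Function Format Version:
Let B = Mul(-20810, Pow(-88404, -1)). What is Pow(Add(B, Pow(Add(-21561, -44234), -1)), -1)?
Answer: Rational(2908270590, 684552773) ≈ 4.2484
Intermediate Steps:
B = Rational(10405, 44202) (B = Mul(-20810, Rational(-1, 88404)) = Rational(10405, 44202) ≈ 0.23540)
Pow(Add(B, Pow(Add(-21561, -44234), -1)), -1) = Pow(Add(Rational(10405, 44202), Pow(Add(-21561, -44234), -1)), -1) = Pow(Add(Rational(10405, 44202), Pow(-65795, -1)), -1) = Pow(Add(Rational(10405, 44202), Rational(-1, 65795)), -1) = Pow(Rational(684552773, 2908270590), -1) = Rational(2908270590, 684552773)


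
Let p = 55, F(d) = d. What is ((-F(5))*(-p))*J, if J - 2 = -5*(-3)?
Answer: 4675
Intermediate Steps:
J = 17 (J = 2 - 5*(-3) = 2 + 15 = 17)
((-F(5))*(-p))*J = ((-1*5)*(-1*55))*17 = -5*(-55)*17 = 275*17 = 4675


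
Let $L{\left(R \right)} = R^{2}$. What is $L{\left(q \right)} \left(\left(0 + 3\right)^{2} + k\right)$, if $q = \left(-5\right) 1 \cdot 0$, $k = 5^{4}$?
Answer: $0$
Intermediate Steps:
$k = 625$
$q = 0$ ($q = \left(-5\right) 0 = 0$)
$L{\left(q \right)} \left(\left(0 + 3\right)^{2} + k\right) = 0^{2} \left(\left(0 + 3\right)^{2} + 625\right) = 0 \left(3^{2} + 625\right) = 0 \left(9 + 625\right) = 0 \cdot 634 = 0$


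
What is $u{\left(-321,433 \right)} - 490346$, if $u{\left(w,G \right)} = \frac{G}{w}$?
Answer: $- \frac{157401499}{321} \approx -4.9035 \cdot 10^{5}$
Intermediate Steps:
$u{\left(-321,433 \right)} - 490346 = \frac{433}{-321} - 490346 = 433 \left(- \frac{1}{321}\right) - 490346 = - \frac{433}{321} - 490346 = - \frac{157401499}{321}$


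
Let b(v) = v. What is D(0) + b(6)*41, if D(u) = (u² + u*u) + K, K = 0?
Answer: 246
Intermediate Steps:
D(u) = 2*u² (D(u) = (u² + u*u) + 0 = (u² + u²) + 0 = 2*u² + 0 = 2*u²)
D(0) + b(6)*41 = 2*0² + 6*41 = 2*0 + 246 = 0 + 246 = 246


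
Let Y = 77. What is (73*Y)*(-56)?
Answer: -314776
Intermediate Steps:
(73*Y)*(-56) = (73*77)*(-56) = 5621*(-56) = -314776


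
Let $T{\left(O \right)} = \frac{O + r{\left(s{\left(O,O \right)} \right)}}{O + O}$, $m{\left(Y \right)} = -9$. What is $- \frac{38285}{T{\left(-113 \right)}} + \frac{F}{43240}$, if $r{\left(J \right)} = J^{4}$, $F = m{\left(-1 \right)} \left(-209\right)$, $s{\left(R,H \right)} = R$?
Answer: $\frac{14483111}{149977940} \approx 0.096568$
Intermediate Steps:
$F = 1881$ ($F = \left(-9\right) \left(-209\right) = 1881$)
$T{\left(O \right)} = \frac{O + O^{4}}{2 O}$ ($T{\left(O \right)} = \frac{O + O^{4}}{O + O} = \frac{O + O^{4}}{2 O}$)
$- \frac{38285}{T{\left(-113 \right)}} + \frac{F}{43240} = - \frac{38285}{\frac{1}{2} + \frac{\left(-113\right)^{3}}{2}} + \frac{1881}{43240} = - \frac{38285}{\frac{1}{2} + \frac{1}{2} \left(-1442897\right)} + 1881 \cdot \frac{1}{43240} = - \frac{38285}{\frac{1}{2} - \frac{1442897}{2}} + \frac{1881}{43240} = - \frac{38285}{-721448} + \frac{1881}{43240} = \left(-38285\right) \left(- \frac{1}{721448}\right) + \frac{1881}{43240} = \frac{2945}{55496} + \frac{1881}{43240} = \frac{14483111}{149977940}$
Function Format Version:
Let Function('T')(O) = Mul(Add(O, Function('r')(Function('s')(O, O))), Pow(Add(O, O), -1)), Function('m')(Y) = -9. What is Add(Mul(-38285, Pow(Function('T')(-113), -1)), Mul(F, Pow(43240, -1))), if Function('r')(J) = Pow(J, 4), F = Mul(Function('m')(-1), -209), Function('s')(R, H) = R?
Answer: Rational(14483111, 149977940) ≈ 0.096568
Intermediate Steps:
F = 1881 (F = Mul(-9, -209) = 1881)
Function('T')(O) = Mul(Rational(1, 2), Pow(O, -1), Add(O, Pow(O, 4))) (Function('T')(O) = Mul(Add(O, Pow(O, 4)), Pow(Add(O, O), -1)) = Mul(Add(O, Pow(O, 4)), Pow(Mul(2, O), -1)) = Mul(Add(O, Pow(O, 4)), Mul(Rational(1, 2), Pow(O, -1))) = Mul(Rational(1, 2), Pow(O, -1), Add(O, Pow(O, 4))))
Add(Mul(-38285, Pow(Function('T')(-113), -1)), Mul(F, Pow(43240, -1))) = Add(Mul(-38285, Pow(Add(Rational(1, 2), Mul(Rational(1, 2), Pow(-113, 3))), -1)), Mul(1881, Pow(43240, -1))) = Add(Mul(-38285, Pow(Add(Rational(1, 2), Mul(Rational(1, 2), -1442897)), -1)), Mul(1881, Rational(1, 43240))) = Add(Mul(-38285, Pow(Add(Rational(1, 2), Rational(-1442897, 2)), -1)), Rational(1881, 43240)) = Add(Mul(-38285, Pow(-721448, -1)), Rational(1881, 43240)) = Add(Mul(-38285, Rational(-1, 721448)), Rational(1881, 43240)) = Add(Rational(2945, 55496), Rational(1881, 43240)) = Rational(14483111, 149977940)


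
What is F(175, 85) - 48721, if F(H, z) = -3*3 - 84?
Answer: -48814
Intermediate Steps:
F(H, z) = -93 (F(H, z) = -9 - 84 = -93)
F(175, 85) - 48721 = -93 - 48721 = -48814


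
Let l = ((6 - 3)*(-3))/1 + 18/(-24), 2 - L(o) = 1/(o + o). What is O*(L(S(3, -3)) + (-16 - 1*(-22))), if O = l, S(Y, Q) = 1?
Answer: -585/8 ≈ -73.125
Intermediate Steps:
L(o) = 2 - 1/(2*o) (L(o) = 2 - 1/(o + o) = 2 - 1/(2*o))
l = -39/4 (l = (3*(-3))*1 + 18*(-1/24) = -9*1 - 3/4 = -9 - 3/4 = -39/4 ≈ -9.7500)
O = -39/4 ≈ -9.7500
O*(L(S(3, -3)) + (-16 - 1*(-22))) = -39*((2 - 1/2/1) + (-16 - 1*(-22)))/4 = -39*((2 - 1/2*1) + (-16 + 22))/4 = -39*((2 - 1/2) + 6)/4 = -39*(3/2 + 6)/4 = -39/4*15/2 = -585/8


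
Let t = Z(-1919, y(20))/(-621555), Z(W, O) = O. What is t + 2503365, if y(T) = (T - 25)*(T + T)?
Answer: 311195806555/124311 ≈ 2.5034e+6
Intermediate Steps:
y(T) = 2*T*(-25 + T) (y(T) = (-25 + T)*(2*T) = 2*T*(-25 + T))
t = 40/124311 (t = (2*20*(-25 + 20))/(-621555) = (2*20*(-5))*(-1/621555) = -200*(-1/621555) = 40/124311 ≈ 0.00032177)
t + 2503365 = 40/124311 + 2503365 = 311195806555/124311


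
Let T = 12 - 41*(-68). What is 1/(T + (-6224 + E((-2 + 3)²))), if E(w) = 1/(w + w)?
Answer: -2/6847 ≈ -0.00029210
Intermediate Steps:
E(w) = 1/(2*w)
T = 2800 (T = 12 + 2788 = 2800)
1/(T + (-6224 + E((-2 + 3)²))) = 1/(2800 + (-6224 + 1/(2*((-2 + 3)²)))) = 1/(2800 + (-6224 + 1/(2*(1²)))) = 1/(2800 + (-6224 + (½)/1)) = 1/(2800 + (-6224 + (½)*1)) = 1/(2800 + (-6224 + ½)) = 1/(2800 - 12447/2) = 1/(-6847/2) = -2/6847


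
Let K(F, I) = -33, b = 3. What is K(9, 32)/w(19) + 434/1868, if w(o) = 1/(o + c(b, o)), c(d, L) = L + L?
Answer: -1756637/934 ≈ -1880.8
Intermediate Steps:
c(d, L) = 2*L
w(o) = 1/(3*o) (w(o) = 1/(o + 2*o) = 1/(3*o))
K(9, 32)/w(19) + 434/1868 = -33/((⅓)/19) + 434/1868 = -33/((⅓)*(1/19)) + 434*(1/1868) = -33/1/57 + 217/934 = -33*57 + 217/934 = -1881 + 217/934 = -1756637/934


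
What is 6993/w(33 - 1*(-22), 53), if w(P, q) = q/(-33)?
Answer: -230769/53 ≈ -4354.1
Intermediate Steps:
w(P, q) = -q/33 (w(P, q) = q*(-1/33) = -q/33)
6993/w(33 - 1*(-22), 53) = 6993/((-1/33*53)) = 6993/(-53/33) = 6993*(-33/53) = -230769/53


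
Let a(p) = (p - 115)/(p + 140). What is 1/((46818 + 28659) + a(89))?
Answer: 229/17284207 ≈ 1.3249e-5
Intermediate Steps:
a(p) = (-115 + p)/(140 + p)
1/((46818 + 28659) + a(89)) = 1/((46818 + 28659) + (-115 + 89)/(140 + 89)) = 1/(75477 - 26/229) = 1/(17284207/229) = 229/17284207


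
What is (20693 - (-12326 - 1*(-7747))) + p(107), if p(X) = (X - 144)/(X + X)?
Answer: 5408171/214 ≈ 25272.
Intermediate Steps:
p(X) = (-144 + X)/(2*X) (p(X) = (-144 + X)/((2*X)) = (-144 + X)*(1/(2*X)) = (-144 + X)/(2*X))
(20693 - (-12326 - 1*(-7747))) + p(107) = (20693 - (-12326 - 1*(-7747))) + (1/2)*(-144 + 107)/107 = (20693 - (-12326 + 7747)) + (1/2)*(1/107)*(-37) = (20693 - 1*(-4579)) - 37/214 = (20693 + 4579) - 37/214 = 25272 - 37/214 = 5408171/214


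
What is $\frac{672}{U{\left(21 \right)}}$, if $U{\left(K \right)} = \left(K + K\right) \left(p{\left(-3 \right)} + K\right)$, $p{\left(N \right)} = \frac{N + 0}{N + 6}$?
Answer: $\frac{4}{5} \approx 0.8$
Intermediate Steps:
$p{\left(N \right)} = \frac{N}{6 + N}$
$U{\left(K \right)} = 2 K \left(-1 + K\right)$ ($U{\left(K \right)} = \left(K + K\right) \left(- \frac{3}{6 - 3} + K\right) = 2 K \left(- \frac{3}{3} + K\right) = 2 K \left(\left(-3\right) \frac{1}{3} + K\right) = 2 K \left(-1 + K\right)$)
$\frac{672}{U{\left(21 \right)}} = \frac{672}{2 \cdot 21 \left(-1 + 21\right)} = \frac{672}{2 \cdot 21 \cdot 20} = \frac{672}{840} = 672 \cdot \frac{1}{840} = \frac{4}{5}$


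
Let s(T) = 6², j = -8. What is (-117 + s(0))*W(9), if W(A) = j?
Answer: 648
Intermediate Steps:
W(A) = -8
s(T) = 36
(-117 + s(0))*W(9) = (-117 + 36)*(-8) = -81*(-8) = 648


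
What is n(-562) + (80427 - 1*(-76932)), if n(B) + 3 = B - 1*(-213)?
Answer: 157007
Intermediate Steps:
n(B) = 210 + B (n(B) = -3 + (B - 1*(-213)) = -3 + (B + 213) = -3 + (213 + B) = 210 + B)
n(-562) + (80427 - 1*(-76932)) = (210 - 562) + (80427 - 1*(-76932)) = -352 + (80427 + 76932) = -352 + 157359 = 157007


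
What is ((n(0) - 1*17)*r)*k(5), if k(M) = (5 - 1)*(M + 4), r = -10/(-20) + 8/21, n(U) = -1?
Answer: -3996/7 ≈ -570.86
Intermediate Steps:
r = 37/42 (r = -10*(-1/20) + 8*(1/21) = ½ + 8/21 = 37/42 ≈ 0.88095)
k(M) = 16 + 4*M (k(M) = 4*(4 + M) = 16 + 4*M)
((n(0) - 1*17)*r)*k(5) = ((-1 - 1*17)*(37/42))*(16 + 4*5) = ((-1 - 17)*(37/42))*(16 + 20) = -18*37/42*36 = -111/7*36 = -3996/7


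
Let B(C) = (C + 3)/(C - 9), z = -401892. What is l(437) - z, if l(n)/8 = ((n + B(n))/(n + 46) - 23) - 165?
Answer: 6897609060/17227 ≈ 4.0040e+5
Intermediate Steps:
B(C) = (3 + C)/(-9 + C)
l(n) = -1504 + 8*(n + (3 + n)/(-9 + n))/(46 + n) (l(n) = 8*(((n + (3 + n)/(-9 + n))/(n + 46) - 23) - 165) = 8*(((n + (3 + n)/(-9 + n))/(46 + n) - 23) - 165) = 8*((-23 + (n + (3 + n)/(-9 + n))/(46 + n)) - 165) = 8*(-188 + (n + (3 + n)/(-9 + n))/(46 + n)) = -1504 + 8*(n + (3 + n)/(-9 + n))/(46 + n))
l(437) - z = 8*(77835 - 6964*437 - 187*437²)/(-414 + 437² + 37*437) - 1*(-401892) = 8*(77835 - 3043268 - 187*190969)/(-414 + 190969 + 16169) + 401892 = 8*(77835 - 3043268 - 35711203)/206724 + 401892 = 8*(1/206724)*(-38676636) + 401892 = -25784424/17227 + 401892 = 6897609060/17227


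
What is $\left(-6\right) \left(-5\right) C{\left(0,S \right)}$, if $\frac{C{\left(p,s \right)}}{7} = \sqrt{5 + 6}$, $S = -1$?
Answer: $210 \sqrt{11} \approx 696.49$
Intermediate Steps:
$C{\left(p,s \right)} = 7 \sqrt{11}$ ($C{\left(p,s \right)} = 7 \sqrt{5 + 6} = 7 \sqrt{11}$)
$\left(-6\right) \left(-5\right) C{\left(0,S \right)} = \left(-6\right) \left(-5\right) 7 \sqrt{11} = 30 \cdot 7 \sqrt{11} = 210 \sqrt{11}$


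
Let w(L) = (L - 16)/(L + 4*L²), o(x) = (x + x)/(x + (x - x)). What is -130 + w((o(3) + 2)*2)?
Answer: -4291/33 ≈ -130.03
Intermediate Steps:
o(x) = 2 (o(x) = (2*x)/(x + 0) = (2*x)/x = 2)
w(L) = (-16 + L)/(L + 4*L²)
-130 + w((o(3) + 2)*2) = -130 + (-16 + (2 + 2)*2)/((((2 + 2)*2))*(1 + 4*((2 + 2)*2))) = -130 + (-16 + 4*2)/(((4*2))*(1 + 4*(4*2))) = -130 + (-16 + 8)/(8*(1 + 4*8)) = -130 + (⅛)*(-8)/(1 + 32) = -130 + (⅛)*(-8)/33 = -130 + (⅛)*(1/33)*(-8) = -130 - 1/33 = -4291/33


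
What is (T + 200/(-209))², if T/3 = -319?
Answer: 40085245369/43681 ≈ 9.1768e+5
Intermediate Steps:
T = -957 (T = 3*(-319) = -957)
(T + 200/(-209))² = (-957 + 200/(-209))² = (-957 + 200*(-1/209))² = (-957 - 200/209)² = (-200213/209)² = 40085245369/43681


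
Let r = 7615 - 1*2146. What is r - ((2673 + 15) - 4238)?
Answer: 7019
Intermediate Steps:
r = 5469 (r = 7615 - 2146 = 5469)
r - ((2673 + 15) - 4238) = 5469 - ((2673 + 15) - 4238) = 5469 - (2688 - 4238) = 5469 - 1*(-1550) = 5469 + 1550 = 7019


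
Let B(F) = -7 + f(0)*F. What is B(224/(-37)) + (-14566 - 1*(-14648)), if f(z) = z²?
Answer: 75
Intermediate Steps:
B(F) = -7 (B(F) = -7 + 0²*F = -7 + 0*F = -7 + 0 = -7)
B(224/(-37)) + (-14566 - 1*(-14648)) = -7 + (-14566 - 1*(-14648)) = -7 + (-14566 + 14648) = -7 + 82 = 75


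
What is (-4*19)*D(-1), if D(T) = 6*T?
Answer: 456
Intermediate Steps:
(-4*19)*D(-1) = (-4*19)*(6*(-1)) = -76*(-6) = 456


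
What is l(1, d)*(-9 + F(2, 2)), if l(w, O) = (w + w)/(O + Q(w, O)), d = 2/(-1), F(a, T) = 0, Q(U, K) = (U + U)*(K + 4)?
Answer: -9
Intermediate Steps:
Q(U, K) = 2*U*(4 + K) (Q(U, K) = (2*U)*(4 + K) = 2*U*(4 + K))
d = -2 (d = 2*(-1) = -2)
l(w, O) = 2*w/(O + 2*w*(4 + O)) (l(w, O) = (w + w)/(O + 2*w*(4 + O)) = (2*w)/(O + 2*w*(4 + O)) = 2*w/(O + 2*w*(4 + O)))
l(1, d)*(-9 + F(2, 2)) = (2*1/(-2 + 2*1*(4 - 2)))*(-9 + 0) = (2*1/(-2 + 2*1*2))*(-9) = (2*1/(-2 + 4))*(-9) = (2*1/2)*(-9) = (2*1*(1/2))*(-9) = 1*(-9) = -9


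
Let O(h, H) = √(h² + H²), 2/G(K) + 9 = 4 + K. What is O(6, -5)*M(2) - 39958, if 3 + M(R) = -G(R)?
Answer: -39958 - 7*√61/3 ≈ -39976.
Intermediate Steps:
G(K) = 2/(-5 + K) (G(K) = 2/(-9 + (4 + K)) = 2/(-5 + K))
O(h, H) = √(H² + h²)
M(R) = -3 - 2/(-5 + R)
O(6, -5)*M(2) - 39958 = √((-5)² + 6²)*((13 - 3*2)/(-5 + 2)) - 39958 = √(25 + 36)*((13 - 6)/(-3)) - 39958 = √61*(-⅓*7) - 39958 = √61*(-7/3) - 39958 = -7*√61/3 - 39958 = -39958 - 7*√61/3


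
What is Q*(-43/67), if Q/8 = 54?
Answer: -18576/67 ≈ -277.25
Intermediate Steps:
Q = 432 (Q = 8*54 = 432)
Q*(-43/67) = 432*(-43/67) = -18576/67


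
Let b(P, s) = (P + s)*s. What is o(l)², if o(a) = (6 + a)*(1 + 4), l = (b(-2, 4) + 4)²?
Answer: 562500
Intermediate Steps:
b(P, s) = s*(P + s)
l = 144 (l = (4*(-2 + 4) + 4)² = (4*2 + 4)² = (8 + 4)² = 12² = 144)
o(a) = 30 + 5*a (o(a) = (6 + a)*5 = 30 + 5*a)
o(l)² = (30 + 5*144)² = (30 + 720)² = 750² = 562500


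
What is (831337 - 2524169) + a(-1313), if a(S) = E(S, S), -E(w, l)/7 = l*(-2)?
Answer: -1711214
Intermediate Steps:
E(w, l) = 14*l (E(w, l) = -7*l*(-2) = -(-14)*l = 14*l)
a(S) = 14*S
(831337 - 2524169) + a(-1313) = (831337 - 2524169) + 14*(-1313) = -1692832 - 18382 = -1711214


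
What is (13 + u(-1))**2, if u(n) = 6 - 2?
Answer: 289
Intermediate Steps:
u(n) = 4
(13 + u(-1))**2 = (13 + 4)**2 = 17**2 = 289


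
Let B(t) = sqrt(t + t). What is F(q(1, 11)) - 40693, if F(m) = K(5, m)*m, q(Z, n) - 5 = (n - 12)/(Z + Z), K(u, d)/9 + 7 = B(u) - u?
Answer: -41179 + 81*sqrt(10)/2 ≈ -41051.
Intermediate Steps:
B(t) = sqrt(2)*sqrt(t) (B(t) = sqrt(2*t) = sqrt(2)*sqrt(t))
K(u, d) = -63 - 9*u + 9*sqrt(2)*sqrt(u) (K(u, d) = -63 + 9*(sqrt(2)*sqrt(u) - u) = -63 + 9*(-u + sqrt(2)*sqrt(u)) = -63 + (-9*u + 9*sqrt(2)*sqrt(u)) = -63 - 9*u + 9*sqrt(2)*sqrt(u))
q(Z, n) = 5 + (-12 + n)/(2*Z) (q(Z, n) = 5 + (n - 12)/(Z + Z) = 5 + (-12 + n)/((2*Z)) = 5 + (-12 + n)*(1/(2*Z)) = 5 + (-12 + n)/(2*Z))
F(m) = m*(-108 + 9*sqrt(10)) (F(m) = (-63 - 9*5 + 9*sqrt(2)*sqrt(5))*m = (-63 - 45 + 9*sqrt(10))*m = (-108 + 9*sqrt(10))*m = m*(-108 + 9*sqrt(10)))
F(q(1, 11)) - 40693 = 9*((1/2)*(-12 + 11 + 10*1)/1)*(-12 + sqrt(10)) - 40693 = 9*((1/2)*1*(-12 + 11 + 10))*(-12 + sqrt(10)) - 40693 = 9*((1/2)*1*9)*(-12 + sqrt(10)) - 40693 = 9*(9/2)*(-12 + sqrt(10)) - 40693 = (-486 + 81*sqrt(10)/2) - 40693 = -41179 + 81*sqrt(10)/2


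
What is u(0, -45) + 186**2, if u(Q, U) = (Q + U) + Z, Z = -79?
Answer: 34472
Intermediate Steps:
u(Q, U) = -79 + Q + U (u(Q, U) = (Q + U) - 79 = -79 + Q + U)
u(0, -45) + 186**2 = (-79 + 0 - 45) + 186**2 = -124 + 34596 = 34472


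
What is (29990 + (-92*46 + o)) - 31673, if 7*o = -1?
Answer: -41406/7 ≈ -5915.1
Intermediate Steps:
o = -⅐ (o = (⅐)*(-1) = -⅐ ≈ -0.14286)
(29990 + (-92*46 + o)) - 31673 = (29990 + (-92*46 - ⅐)) - 31673 = (29990 + (-4232 - ⅐)) - 31673 = (29990 - 29625/7) - 31673 = 180305/7 - 31673 = -41406/7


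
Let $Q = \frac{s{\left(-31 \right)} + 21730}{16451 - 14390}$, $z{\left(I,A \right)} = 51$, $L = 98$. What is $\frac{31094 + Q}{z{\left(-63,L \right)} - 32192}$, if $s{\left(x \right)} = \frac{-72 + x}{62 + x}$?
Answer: $- \frac{662433427}{684506877} \approx -0.96775$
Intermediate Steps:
$s{\left(x \right)} = \frac{-72 + x}{62 + x}$
$Q = \frac{224509}{21297}$ ($Q = \frac{\frac{-72 - 31}{62 - 31} + 21730}{16451 - 14390} = \frac{\frac{1}{31} \left(-103\right) + 21730}{2061} = \left(\frac{1}{31} \left(-103\right) + 21730\right) \frac{1}{2061} = \left(- \frac{103}{31} + 21730\right) \frac{1}{2061} = \frac{673527}{31} \cdot \frac{1}{2061} = \frac{224509}{21297} \approx 10.542$)
$\frac{31094 + Q}{z{\left(-63,L \right)} - 32192} = \frac{31094 + \frac{224509}{21297}}{51 - 32192} = \frac{662433427}{21297 \left(-32141\right)} = \frac{662433427}{21297} \left(- \frac{1}{32141}\right) = - \frac{662433427}{684506877}$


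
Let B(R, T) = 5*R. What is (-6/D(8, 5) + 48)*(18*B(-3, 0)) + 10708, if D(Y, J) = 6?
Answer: -1982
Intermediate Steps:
(-6/D(8, 5) + 48)*(18*B(-3, 0)) + 10708 = (-6/6 + 48)*(18*(5*(-3))) + 10708 = (-6*⅙ + 48)*(18*(-15)) + 10708 = (-1 + 48)*(-270) + 10708 = 47*(-270) + 10708 = -12690 + 10708 = -1982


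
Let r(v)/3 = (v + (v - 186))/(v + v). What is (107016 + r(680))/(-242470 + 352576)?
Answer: 2695283/2773040 ≈ 0.97196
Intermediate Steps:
r(v) = 3*(-186 + 2*v)/(2*v) (r(v) = 3*((v + (v - 186))/(v + v)) = 3*((v + (-186 + v))/((2*v))) = 3*((-186 + 2*v)*(1/(2*v))) = 3*((-186 + 2*v)/(2*v)) = 3*(-186 + 2*v)/(2*v))
(107016 + r(680))/(-242470 + 352576) = (107016 + (3 - 279/680))/(-242470 + 352576) = (107016 + (3 - 279*1/680))/110106 = (107016 + (3 - 279/680))*(1/110106) = (107016 + 1761/680)*(1/110106) = (72772641/680)*(1/110106) = 2695283/2773040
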